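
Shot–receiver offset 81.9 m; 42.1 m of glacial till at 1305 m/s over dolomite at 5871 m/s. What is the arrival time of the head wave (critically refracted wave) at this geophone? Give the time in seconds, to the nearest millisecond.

θ_c = arcsin(V₁/V₂) = arcsin(1305/5871) = 12.84°, cos θ_c = 0.9750.
Intercept time tᵢ = 2h cos θ_c / V₁ = 2·42.1·0.9750/1305 = 0.06291 s.
t = x/V₂ + tᵢ = 81.9/5871 + 0.06291 = 0.07686 s.

0.077 s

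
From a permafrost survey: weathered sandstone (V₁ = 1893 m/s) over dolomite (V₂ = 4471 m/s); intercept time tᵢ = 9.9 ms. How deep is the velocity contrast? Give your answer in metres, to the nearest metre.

10 m

h = tᵢ·V₁·V₂ / (2·√(V₂²−V₁²)).
√(V₂²−V₁²) = √(4471² − 1893²) = 4050.5 m/s.
h = 0.0099 s × 1893 × 4471 / (2 × 4050.5) = 10.34 m.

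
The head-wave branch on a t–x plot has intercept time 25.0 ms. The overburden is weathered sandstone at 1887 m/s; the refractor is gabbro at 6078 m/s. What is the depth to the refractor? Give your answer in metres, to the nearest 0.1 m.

24.8 m

h = tᵢ·V₁·V₂ / (2·√(V₂²−V₁²)).
√(V₂²−V₁²) = √(6078² − 1887²) = 5777.7 m/s.
h = 0.025 s × 1887 × 6078 / (2 × 5777.7) = 24.81 m.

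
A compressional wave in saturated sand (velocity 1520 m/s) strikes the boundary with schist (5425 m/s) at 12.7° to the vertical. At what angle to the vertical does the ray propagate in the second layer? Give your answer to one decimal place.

Snell's law: sin θ₂ = (V₂/V₁)·sin θ₁ = (5425/1520)·sin 12.7° = 0.7846.
θ₂ = arcsin 0.7846 = 51.69° from the normal.

51.7°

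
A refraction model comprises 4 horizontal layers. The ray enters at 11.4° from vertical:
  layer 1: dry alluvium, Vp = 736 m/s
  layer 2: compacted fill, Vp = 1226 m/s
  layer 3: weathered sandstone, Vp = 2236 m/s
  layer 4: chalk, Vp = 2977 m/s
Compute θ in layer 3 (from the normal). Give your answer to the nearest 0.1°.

36.9°

Ray parameter p = sin 11.4° / 736 = 2.6856e-04 s/m.
sin θ_3 = p·V_3 = 2.6856e-04 × 2236 = 0.6005.
θ_3 = arcsin 0.6005 = 36.91°.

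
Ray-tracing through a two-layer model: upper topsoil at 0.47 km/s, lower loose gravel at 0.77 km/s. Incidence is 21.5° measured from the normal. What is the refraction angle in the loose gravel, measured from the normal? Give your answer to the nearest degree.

Snell's law: sin θ₂ = (V₂/V₁)·sin θ₁ = (0.77/0.47)·sin 21.5° = 0.6004.
θ₂ = sin⁻¹(0.6004) = 36.90° (from vertical).

37°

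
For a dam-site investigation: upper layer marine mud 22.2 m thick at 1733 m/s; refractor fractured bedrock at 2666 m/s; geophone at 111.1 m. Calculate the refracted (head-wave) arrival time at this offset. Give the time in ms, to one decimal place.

61.1 ms

θ_c = arcsin(V₁/V₂) = arcsin(1733/2666) = 40.54°, cos θ_c = 0.7599.
Intercept time tᵢ = 2h cos θ_c / V₁ = 2·22.2·0.7599/1733 = 0.01947 s.
t = x/V₂ + tᵢ = 111.1/2666 + 0.01947 = 0.06114 s.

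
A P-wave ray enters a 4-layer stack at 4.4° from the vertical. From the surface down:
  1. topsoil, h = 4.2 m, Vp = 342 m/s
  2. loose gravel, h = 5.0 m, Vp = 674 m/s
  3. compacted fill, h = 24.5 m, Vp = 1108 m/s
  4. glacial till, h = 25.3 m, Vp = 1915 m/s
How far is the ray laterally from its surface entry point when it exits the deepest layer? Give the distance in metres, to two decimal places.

19.41 m

Ray parameter p = sin 4.4° / 342 m/s = 2.2432e-04 s/m.
Layer 1: θ = 4.40°; offset = 4.2·tan 4.40° = 0.3232 m.
Layer 2: sin θ = p·674 = 0.1512 → θ = 8.70°; offset = 5.0·tan 8.70° = 0.7648 m.
Layer 3: sin θ = p·1108 = 0.2486 → θ = 14.39°; offset = 24.5·tan 14.39° = 6.2868 m.
Layer 4: sin θ = p·1915 = 0.4296 → θ = 25.44°; offset = 25.3·tan 25.44° = 12.0355 m.
Total horizontal offset = 19.4103 m.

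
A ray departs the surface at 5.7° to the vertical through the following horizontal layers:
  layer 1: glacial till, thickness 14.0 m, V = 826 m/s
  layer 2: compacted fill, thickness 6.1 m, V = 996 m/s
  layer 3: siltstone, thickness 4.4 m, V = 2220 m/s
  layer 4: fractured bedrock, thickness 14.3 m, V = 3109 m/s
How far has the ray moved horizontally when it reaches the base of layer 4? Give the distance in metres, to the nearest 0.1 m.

9.1 m

Ray parameter p = sin 5.7° / 826 m/s = 1.2024e-04 s/m.
Layer 1: θ = 5.70°; offset = 14.0·tan 5.70° = 1.397 m.
Layer 2: sin θ = p·996 = 0.1198 → θ = 6.88°; offset = 6.1·tan 6.88° = 0.736 m.
Layer 3: sin θ = p·2220 = 0.2669 → θ = 15.48°; offset = 4.4·tan 15.48° = 1.219 m.
Layer 4: sin θ = p·3109 = 0.3738 → θ = 21.95°; offset = 14.3·tan 21.95° = 5.764 m.
Total horizontal offset = 9.116 m.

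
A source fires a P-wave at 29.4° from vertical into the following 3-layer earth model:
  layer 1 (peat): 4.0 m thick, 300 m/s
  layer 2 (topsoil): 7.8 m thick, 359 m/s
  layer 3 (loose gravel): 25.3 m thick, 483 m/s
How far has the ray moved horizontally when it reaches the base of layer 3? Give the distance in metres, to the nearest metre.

41 m

Apply Snell's law at each interface; in layer i the horizontal offset is hᵢ·tan θᵢ.
Layer 1: θ = 29.40°; offset = 4.0·tan 29.40° = 2.254 m.
Layer 2: sin θ = 359·sin 29.4°/300 = 0.5874, θ = 35.98°; offset = 7.8·tan 35.98° = 5.662 m.
Layer 3: sin θ = 483·sin 29.4°/300 = 0.7904, θ = 52.22°; offset = 25.3·tan 52.22° = 32.639 m.
Summing the layer offsets gives 40.555 m.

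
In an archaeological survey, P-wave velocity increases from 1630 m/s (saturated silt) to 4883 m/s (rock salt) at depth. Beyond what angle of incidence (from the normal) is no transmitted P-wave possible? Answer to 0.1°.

19.5°

Critical incidence: sin θ_c = V₁/V₂ = 1630/4883 = 0.3338.
θ_c = arcsin 0.3338 = 19.50°.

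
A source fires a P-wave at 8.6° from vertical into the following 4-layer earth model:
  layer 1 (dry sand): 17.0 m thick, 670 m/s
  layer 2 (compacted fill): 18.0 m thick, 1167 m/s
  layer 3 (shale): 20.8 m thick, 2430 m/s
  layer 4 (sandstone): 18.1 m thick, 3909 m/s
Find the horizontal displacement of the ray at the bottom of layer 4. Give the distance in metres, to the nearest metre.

53 m

Ray parameter p = sin 8.6° / 670 m/s = 2.2319e-04 s/m.
Layer 1: θ = 8.60°; offset = 17.0·tan 8.60° = 2.571 m.
Layer 2: sin θ = p·1167 = 0.2605 → θ = 15.10°; offset = 18.0·tan 15.10° = 4.856 m.
Layer 3: sin θ = p·2430 = 0.5423 → θ = 32.84°; offset = 20.8·tan 32.84° = 13.427 m.
Layer 4: sin θ = p·3909 = 0.8724 → θ = 60.74°; offset = 18.1·tan 60.74° = 32.311 m.
Σ offsets = 53.165 m.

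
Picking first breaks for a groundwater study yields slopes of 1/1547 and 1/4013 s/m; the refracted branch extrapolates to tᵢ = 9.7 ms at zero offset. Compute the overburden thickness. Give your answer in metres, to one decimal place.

8.1 m

θ_c = arcsin(1547/4013) = 22.67°; cos θ_c = 0.9227.
tᵢ = 2h cos θ_c/V₁ ⇒ h = tᵢ·V₁/(2 cos θ_c) = 0.0097·1547/(2·0.9227) = 8.13 m.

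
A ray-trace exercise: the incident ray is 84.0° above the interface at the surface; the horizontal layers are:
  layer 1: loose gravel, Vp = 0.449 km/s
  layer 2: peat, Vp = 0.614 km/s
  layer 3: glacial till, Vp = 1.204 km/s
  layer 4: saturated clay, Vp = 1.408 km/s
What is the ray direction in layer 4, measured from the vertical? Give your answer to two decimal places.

19.13°

From the normal: θ₁ = 90° − 84.0° = 6.0°.
Snell's law across each interface conserves sin θ / V, so sin θ_4 = V_4·sin θ₁/V₁.
sin θ_4 = 1.408 × sin 6.0° / 0.449 = 0.3278.
θ_4 = arcsin 0.3278 = 19.13°.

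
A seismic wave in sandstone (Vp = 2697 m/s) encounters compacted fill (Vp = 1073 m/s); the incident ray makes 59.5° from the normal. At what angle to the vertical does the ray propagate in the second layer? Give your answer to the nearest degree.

20°

Snell's law: sin θ₂ = (V₂/V₁)·sin θ₁ = (1073/2697)·sin 59.5° = 0.3428.
θ₂ = arcsin 0.3428 = 20.05° from the normal.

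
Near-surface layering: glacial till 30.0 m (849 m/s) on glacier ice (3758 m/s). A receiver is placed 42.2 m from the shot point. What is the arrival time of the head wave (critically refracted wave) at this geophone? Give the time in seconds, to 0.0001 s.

t = x/V₂ + 2h·√(V₂²−V₁²)/(V₁V₂).
√(V₂²−V₁²) = √(3758²−849²) = 3660.8 m/s; delay term = 2·30.0·3660.8/(849·3758) = 0.06884 s.
t = 42.2/3758 + 0.06884 = 0.08007 s.

0.0801 s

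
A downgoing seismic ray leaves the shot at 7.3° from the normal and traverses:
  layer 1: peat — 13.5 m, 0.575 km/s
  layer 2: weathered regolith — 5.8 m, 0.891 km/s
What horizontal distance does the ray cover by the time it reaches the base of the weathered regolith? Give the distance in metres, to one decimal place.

2.9 m

Ray parameter p = sin 7.3° / 0.575 km/s = 2.2098e-01 s/km.
Layer 1: θ = 7.30°; offset = 13.5·tan 7.30° = 1.729 m.
Layer 2: sin θ = p·0.891 = 0.1969 → θ = 11.36°; offset = 5.8·tan 11.36° = 1.165 m.
Total horizontal offset = 2.894 m.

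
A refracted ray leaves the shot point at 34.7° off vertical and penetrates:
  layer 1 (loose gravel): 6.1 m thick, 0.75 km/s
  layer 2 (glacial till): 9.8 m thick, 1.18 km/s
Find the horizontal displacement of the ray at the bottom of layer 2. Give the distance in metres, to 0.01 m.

23.96 m

p = sin θ₁/V₁ = sin 34.7°/0.75 = 7.5904e-01 s/km is conserved through the stack.
Layer 1: θ = 34.70°; offset = 6.1·tan 34.70° = 4.2238 m.
Layer 2: sin θ = p·1.18 = 0.8957 → θ = 63.59°; offset = 9.8·tan 63.59° = 19.7369 m.
Summing the layer offsets gives 23.9608 m.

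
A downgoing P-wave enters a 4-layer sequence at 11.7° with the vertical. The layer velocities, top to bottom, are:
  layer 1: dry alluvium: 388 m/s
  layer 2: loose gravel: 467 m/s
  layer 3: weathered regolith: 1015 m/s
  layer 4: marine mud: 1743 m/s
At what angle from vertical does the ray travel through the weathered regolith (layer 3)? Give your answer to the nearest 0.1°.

Snell's law across each interface conserves sin θ / V, so sin θ_3 = V_3·sin θ₁/V₁.
sin θ_3 = 1015 × sin 11.7° / 388 = 0.5305.
θ_3 = arcsin 0.5305 = 32.04°.

32.0°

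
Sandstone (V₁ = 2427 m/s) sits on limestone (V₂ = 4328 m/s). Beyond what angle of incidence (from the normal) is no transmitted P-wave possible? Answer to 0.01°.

Critical incidence: sin θ_c = V₁/V₂ = 2427/4328 = 0.5608.
θ_c = arcsin 0.5608 = 34.11°.

34.11°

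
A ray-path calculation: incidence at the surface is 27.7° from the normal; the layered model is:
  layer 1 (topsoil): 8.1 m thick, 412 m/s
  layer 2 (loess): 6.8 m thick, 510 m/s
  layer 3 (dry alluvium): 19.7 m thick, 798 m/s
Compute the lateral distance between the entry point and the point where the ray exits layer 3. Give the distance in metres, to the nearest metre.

p = sin θ₁/V₁ = sin 27.7°/412 = 1.1283e-03 s/m is conserved through the stack.
Layer 1: θ = 27.70°; offset = 8.1·tan 27.70° = 4.253 m.
Layer 2: sin θ = p·510 = 0.5754 → θ = 35.13°; offset = 6.8·tan 35.13° = 4.784 m.
Layer 3: sin θ = p·798 = 0.9003 → θ = 64.20°; offset = 19.7·tan 64.20° = 40.759 m.
Σ offsets = 49.795 m.

50 m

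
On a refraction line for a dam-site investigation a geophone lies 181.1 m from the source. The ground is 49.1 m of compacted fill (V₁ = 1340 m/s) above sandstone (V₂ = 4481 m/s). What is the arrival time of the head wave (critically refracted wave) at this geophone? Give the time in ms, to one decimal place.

t = x/V₂ + 2h·√(V₂²−V₁²)/(V₁V₂).
√(V₂²−V₁²) = √(4481²−1340²) = 4276.0 m/s; delay term = 2·49.1·4276.0/(1340·4481) = 0.06993 s.
t = 181.1/4481 + 0.06993 = 0.11035 s.

110.3 ms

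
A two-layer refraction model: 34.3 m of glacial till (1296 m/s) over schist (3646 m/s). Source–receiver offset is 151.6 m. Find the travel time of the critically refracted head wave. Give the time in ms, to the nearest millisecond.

θ_c = arcsin(V₁/V₂) = arcsin(1296/3646) = 20.82°, cos θ_c = 0.9347.
Intercept time tᵢ = 2h cos θ_c / V₁ = 2·34.3·0.9347/1296 = 0.04948 s.
t = x/V₂ + tᵢ = 151.6/3646 + 0.04948 = 0.09106 s.

91 ms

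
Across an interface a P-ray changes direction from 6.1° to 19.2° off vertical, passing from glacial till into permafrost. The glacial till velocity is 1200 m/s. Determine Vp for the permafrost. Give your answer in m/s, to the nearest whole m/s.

Snell's law: sin 6.1°/V₁ = sin 19.2°/V₂.
V₂ = V₁·sin 19.2°/sin 6.1° = 1200 × 3.0948 = 3713.77 m/s.

3714 m/s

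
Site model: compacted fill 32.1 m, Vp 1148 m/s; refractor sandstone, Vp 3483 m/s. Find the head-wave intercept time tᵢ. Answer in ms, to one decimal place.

52.8 ms

tᵢ = 2h·√(V₂²−V₁²)/(V₁V₂).
√(V₂²−V₁²) = √(3483²−1148²) = 3288.4 m/s.
tᵢ = 2·32.1·3288.4/(1148·3483) = 0.05280 s.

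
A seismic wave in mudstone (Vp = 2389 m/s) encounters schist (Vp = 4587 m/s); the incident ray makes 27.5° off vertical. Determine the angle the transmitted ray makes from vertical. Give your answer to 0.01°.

62.45°

Snell's law: sin θ₂ = (V₂/V₁)·sin θ₁ = (4587/2389)·sin 27.5° = 0.8866.
θ₂ = arcsin 0.8866 = 62.45° from the normal.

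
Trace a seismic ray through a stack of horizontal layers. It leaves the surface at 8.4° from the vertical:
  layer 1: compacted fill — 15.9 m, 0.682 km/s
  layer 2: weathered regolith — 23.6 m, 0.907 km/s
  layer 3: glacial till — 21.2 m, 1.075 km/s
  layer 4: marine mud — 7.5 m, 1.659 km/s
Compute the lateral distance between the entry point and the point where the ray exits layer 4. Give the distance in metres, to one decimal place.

p = sin θ₁/V₁ = sin 8.4°/0.682 = 2.1420e-01 s/km is conserved through the stack.
Layer 1: θ = 8.40°; offset = 15.9·tan 8.40° = 2.348 m.
Layer 2: sin θ = p·0.907 = 0.1943 → θ = 11.20°; offset = 23.6·tan 11.20° = 4.674 m.
Layer 3: sin θ = p·1.075 = 0.2303 → θ = 13.31°; offset = 21.2·tan 13.31° = 5.016 m.
Layer 4: sin θ = p·1.659 = 0.3554 → θ = 20.82°; offset = 7.5·tan 20.82° = 2.851 m.
Summing the layer offsets gives 14.890 m.

14.9 m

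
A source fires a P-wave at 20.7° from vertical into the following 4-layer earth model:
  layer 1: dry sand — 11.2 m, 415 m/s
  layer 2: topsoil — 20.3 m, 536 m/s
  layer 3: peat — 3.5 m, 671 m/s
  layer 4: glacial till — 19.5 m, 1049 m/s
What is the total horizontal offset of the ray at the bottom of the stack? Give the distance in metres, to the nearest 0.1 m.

p = sin θ₁/V₁ = sin 20.7°/415 = 8.5175e-04 s/m is conserved through the stack.
Layer 1: θ = 20.70°; offset = 11.2·tan 20.70° = 4.232 m.
Layer 2: sin θ = p·536 = 0.4565 → θ = 27.16°; offset = 20.3·tan 27.16° = 10.417 m.
Layer 3: sin θ = p·671 = 0.5715 → θ = 34.86°; offset = 3.5·tan 34.86° = 2.438 m.
Layer 4: sin θ = p·1049 = 0.8935 → θ = 63.31°; offset = 19.5·tan 63.31° = 38.795 m.
Σ offsets = 55.882 m.

55.9 m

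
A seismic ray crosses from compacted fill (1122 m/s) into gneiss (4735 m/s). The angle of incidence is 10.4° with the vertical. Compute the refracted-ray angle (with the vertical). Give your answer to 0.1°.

sin θ₁/V₁ = sin θ₂/V₂ ⇒ sin θ₂ = 4735·sin 10.4°/1122 = 4735·0.1805/1122 = 0.7618.
θ₂ = sin⁻¹(0.7618) = 49.62° (from vertical).

49.6°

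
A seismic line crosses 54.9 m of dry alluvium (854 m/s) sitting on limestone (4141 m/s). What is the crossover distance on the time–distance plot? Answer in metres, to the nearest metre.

θ_c = arcsin(854/4141) = 11.90°, so cos θ_c = 0.9785 and tᵢ = 2h cos θ_c/V₁ = 0.1258 s.
At crossover x/V₁ = x/V₂ + tᵢ ⇒ x = tᵢ/(1/V₁ − 1/V₂) = 0.12581/(1.1710e-03 − 2.4149e-04) = 135.35 m.

135 m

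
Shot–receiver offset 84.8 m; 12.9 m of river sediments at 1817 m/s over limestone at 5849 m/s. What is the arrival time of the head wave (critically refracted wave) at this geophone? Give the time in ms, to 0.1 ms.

28.0 ms

θ_c = arcsin(V₁/V₂) = arcsin(1817/5849) = 18.10°, cos θ_c = 0.9505.
Intercept time tᵢ = 2h cos θ_c / V₁ = 2·12.9·0.9505/1817 = 0.01350 s.
t = x/V₂ + tᵢ = 84.8/5849 + 0.01350 = 0.02799 s.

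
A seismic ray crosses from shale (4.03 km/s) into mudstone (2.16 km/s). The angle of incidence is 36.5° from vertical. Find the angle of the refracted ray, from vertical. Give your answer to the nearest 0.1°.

18.6°

sin θ₁/V₁ = sin θ₂/V₂ ⇒ sin θ₂ = 2.16·sin 36.5°/4.03 = 2.16·0.5948/4.03 = 0.3188.
θ₂ = sin⁻¹(0.3188) = 18.59° (from vertical).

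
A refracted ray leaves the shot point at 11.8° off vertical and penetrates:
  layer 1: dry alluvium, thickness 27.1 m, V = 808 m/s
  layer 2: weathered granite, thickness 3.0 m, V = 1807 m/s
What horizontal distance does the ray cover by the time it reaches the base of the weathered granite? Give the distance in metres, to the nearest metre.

7 m

p = sin θ₁/V₁ = sin 11.8°/808 = 2.5309e-04 s/m is conserved through the stack.
Layer 1: θ = 11.80°; offset = 27.1·tan 11.80° = 5.661 m.
Layer 2: sin θ = p·1807 = 0.4573 → θ = 27.22°; offset = 3.0·tan 27.22° = 1.543 m.
Total horizontal offset = 7.204 m.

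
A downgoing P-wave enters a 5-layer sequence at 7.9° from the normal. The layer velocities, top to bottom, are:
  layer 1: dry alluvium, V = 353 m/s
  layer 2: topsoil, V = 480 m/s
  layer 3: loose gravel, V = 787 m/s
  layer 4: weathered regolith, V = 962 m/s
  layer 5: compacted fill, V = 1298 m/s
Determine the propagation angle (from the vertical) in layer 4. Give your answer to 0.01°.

22.00°

Snell's law across each interface conserves sin θ / V, so sin θ_4 = V_4·sin θ₁/V₁.
sin θ_4 = 962 × sin 7.9° / 353 = 0.3746.
θ_4 = 22.00° from the vertical.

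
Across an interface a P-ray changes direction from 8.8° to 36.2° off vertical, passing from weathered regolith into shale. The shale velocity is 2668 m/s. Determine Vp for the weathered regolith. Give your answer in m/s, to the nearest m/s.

691 m/s

sin 8.8° = 0.1530; sin 36.2° = 0.5906.
V₁ = V₂·(sin θ₁/sin θ₂) = 2668·(0.1530/0.5906) = 691.10 m/s.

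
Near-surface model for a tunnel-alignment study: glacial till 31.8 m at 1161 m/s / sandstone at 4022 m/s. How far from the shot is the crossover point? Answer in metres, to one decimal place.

x_cross = 2h·√((V₂+V₁)/(V₂−V₁)).
(V₂+V₁)/(V₂−V₁) = (4022+1161)/(4022−1161) = 1.8116; √ = 1.3460.
x_cross = 2·31.8·1.3460 = 85.60 m.

85.6 m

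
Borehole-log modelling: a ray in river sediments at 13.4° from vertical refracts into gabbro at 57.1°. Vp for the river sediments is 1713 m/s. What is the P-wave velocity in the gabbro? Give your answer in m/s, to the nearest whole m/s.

6206 m/s

sin 13.4° = 0.2317; sin 57.1° = 0.8396.
V₂ = V₁·(sin θ₂/sin θ₁) = 1713·(0.8396/0.2317) = 6206.18 m/s.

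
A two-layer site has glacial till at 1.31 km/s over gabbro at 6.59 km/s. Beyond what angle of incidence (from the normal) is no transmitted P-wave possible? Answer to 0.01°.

Critical incidence: sin θ_c = V₁/V₂ = 1.31/6.59 = 0.1988.
θ_c = arcsin 0.1988 = 11.47°.

11.47°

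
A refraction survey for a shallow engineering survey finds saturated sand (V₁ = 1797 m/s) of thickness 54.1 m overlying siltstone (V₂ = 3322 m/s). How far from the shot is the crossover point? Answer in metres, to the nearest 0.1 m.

x_cross = 2h·√((V₂+V₁)/(V₂−V₁)).
(V₂+V₁)/(V₂−V₁) = (3322+1797)/(3322−1797) = 3.3567; √ = 1.8321.
x_cross = 2·54.1·1.8321 = 198.24 m.

198.2 m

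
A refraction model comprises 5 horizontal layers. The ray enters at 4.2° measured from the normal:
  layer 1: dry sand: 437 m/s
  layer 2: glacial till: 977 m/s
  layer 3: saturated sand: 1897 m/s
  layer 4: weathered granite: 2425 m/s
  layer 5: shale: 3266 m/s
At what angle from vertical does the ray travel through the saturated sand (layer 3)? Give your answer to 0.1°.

Ray parameter p = sin 4.2° / 437 = 1.6759e-04 s/m.
sin θ_3 = p·V_3 = 1.6759e-04 × 1897 = 0.3179.
θ_3 = 18.54° from the vertical.

18.5°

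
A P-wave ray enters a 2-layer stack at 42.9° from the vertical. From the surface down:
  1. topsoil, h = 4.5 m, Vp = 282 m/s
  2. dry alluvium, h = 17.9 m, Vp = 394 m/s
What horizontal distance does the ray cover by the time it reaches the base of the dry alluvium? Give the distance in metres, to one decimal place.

59.3 m

Apply Snell's law at each interface; in layer i the horizontal offset is hᵢ·tan θᵢ.
Layer 1: θ = 42.90°; offset = 4.5·tan 42.90° = 4.182 m.
Layer 2: sin θ = 394·sin 42.9°/282 = 0.9511, θ = 72.00°; offset = 17.9·tan 72.00° = 55.104 m.
Σ offsets = 59.285 m.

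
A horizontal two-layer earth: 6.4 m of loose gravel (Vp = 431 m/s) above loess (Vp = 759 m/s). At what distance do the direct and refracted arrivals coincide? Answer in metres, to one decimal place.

24.4 m

θ_c = arcsin(431/759) = 34.60°, so cos θ_c = 0.8231 and tᵢ = 2h cos θ_c/V₁ = 0.0244 s.
At crossover x/V₁ = x/V₂ + tᵢ ⇒ x = tᵢ/(1/V₁ − 1/V₂) = 0.02445/(2.3202e-03 − 1.3175e-03) = 24.38 m.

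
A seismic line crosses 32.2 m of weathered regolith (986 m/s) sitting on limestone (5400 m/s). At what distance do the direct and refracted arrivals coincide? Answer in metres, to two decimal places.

θ_c = arcsin(986/5400) = 10.52°, so cos θ_c = 0.9832 and tᵢ = 2h cos θ_c/V₁ = 0.0642 s.
At crossover x/V₁ = x/V₂ + tᵢ ⇒ x = tᵢ/(1/V₁ − 1/V₂) = 0.06422/(1.0142e-03 − 1.8519e-04) = 77.46 m.

77.46 m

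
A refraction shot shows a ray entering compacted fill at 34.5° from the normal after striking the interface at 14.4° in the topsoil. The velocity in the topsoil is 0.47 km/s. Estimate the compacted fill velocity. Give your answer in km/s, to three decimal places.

sin 14.4° = 0.2487; sin 34.5° = 0.5664.
V₂ = V₁·(sin θ₂/sin θ₁) = 0.47·(0.5664/0.2487) = 1.070 km/s.

1.070 km/s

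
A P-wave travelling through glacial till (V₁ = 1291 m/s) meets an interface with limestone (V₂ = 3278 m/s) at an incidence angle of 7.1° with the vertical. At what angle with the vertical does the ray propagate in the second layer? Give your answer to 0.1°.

Snell's law: sin θ₂ = (V₂/V₁)·sin θ₁ = (3278/1291)·sin 7.1° = 0.3138.
θ₂ = sin⁻¹(0.3138) = 18.29° (from vertical).

18.3°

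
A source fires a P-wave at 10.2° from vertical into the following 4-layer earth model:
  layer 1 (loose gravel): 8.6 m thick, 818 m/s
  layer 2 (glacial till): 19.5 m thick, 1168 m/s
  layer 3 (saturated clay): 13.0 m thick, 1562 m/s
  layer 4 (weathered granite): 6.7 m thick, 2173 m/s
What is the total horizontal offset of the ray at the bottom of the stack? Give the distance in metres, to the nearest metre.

Apply Snell's law at each interface; in layer i the horizontal offset is hᵢ·tan θᵢ.
Layer 1: θ = 10.20°; offset = 8.6·tan 10.20° = 1.547 m.
Layer 2: sin θ = 1168·sin 10.2°/818 = 0.2529, θ = 14.65°; offset = 19.5·tan 14.65° = 5.096 m.
Layer 3: sin θ = 1562·sin 10.2°/818 = 0.3381, θ = 19.76°; offset = 13.0·tan 19.76° = 4.671 m.
Layer 4: sin θ = 2173·sin 10.2°/818 = 0.4704, θ = 28.06°; offset = 6.7·tan 28.06° = 3.572 m.
Total horizontal offset = 14.886 m.

15 m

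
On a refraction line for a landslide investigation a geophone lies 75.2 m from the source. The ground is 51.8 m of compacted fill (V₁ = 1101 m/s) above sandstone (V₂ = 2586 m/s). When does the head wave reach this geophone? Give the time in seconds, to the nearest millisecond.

0.114 s

θ_c = arcsin(V₁/V₂) = arcsin(1101/2586) = 25.20°, cos θ_c = 0.9048.
Intercept time tᵢ = 2h cos θ_c / V₁ = 2·51.8·0.9048/1101 = 0.08514 s.
t = x/V₂ + tᵢ = 75.2/2586 + 0.08514 = 0.11422 s.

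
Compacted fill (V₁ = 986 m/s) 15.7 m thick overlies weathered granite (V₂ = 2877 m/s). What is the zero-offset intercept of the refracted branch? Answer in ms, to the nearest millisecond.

30 ms

θ_c = arcsin(V₁/V₂) = arcsin(986/2877) = 20.04°; cos θ_c = 0.9394.
tᵢ = 2h·cos θ_c / V₁ = 2·15.7·0.9394 / 986 = 0.02992 s.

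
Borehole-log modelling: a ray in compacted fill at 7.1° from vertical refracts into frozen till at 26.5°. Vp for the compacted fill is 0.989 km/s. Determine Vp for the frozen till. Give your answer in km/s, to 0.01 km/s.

sin 7.1° = 0.1236; sin 26.5° = 0.4462.
V₂ = V₁·(sin θ₂/sin θ₁) = 0.989·(0.4462/0.1236) = 3.57 km/s.

3.57 km/s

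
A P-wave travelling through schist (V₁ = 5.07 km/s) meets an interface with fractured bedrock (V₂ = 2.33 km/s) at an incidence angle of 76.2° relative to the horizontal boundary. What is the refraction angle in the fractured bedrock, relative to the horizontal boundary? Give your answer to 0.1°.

Convert to the normal: θ₁ = 90° − 76.2° = 13.8°.
Snell's law: sin θ₂ = (V₂/V₁)·sin θ₁ = (2.33/5.07)·sin 13.8° = 0.1096.
θ₂ = arcsin 0.1096 = 6.29° from the normal.
From the interface: 90° − 6.29° = 83.71°.

83.7°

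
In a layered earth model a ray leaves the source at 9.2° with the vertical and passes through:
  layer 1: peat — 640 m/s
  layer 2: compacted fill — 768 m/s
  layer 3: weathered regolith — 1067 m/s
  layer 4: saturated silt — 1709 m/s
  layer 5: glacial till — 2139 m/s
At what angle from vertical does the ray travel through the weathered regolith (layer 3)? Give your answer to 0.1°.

Snell's law across each interface conserves sin θ / V, so sin θ_3 = V_3·sin θ₁/V₁.
sin θ_3 = 1067 × sin 9.2° / 640 = 0.2666.
θ_3 = arcsin 0.2666 = 15.46°.

15.5°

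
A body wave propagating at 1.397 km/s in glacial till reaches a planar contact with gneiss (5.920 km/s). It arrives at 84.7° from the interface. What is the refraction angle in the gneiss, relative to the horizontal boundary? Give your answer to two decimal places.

66.96°

Convert to the normal: θ₁ = 90° − 84.7° = 5.3°.
sin θ₁/V₁ = sin θ₂/V₂ ⇒ sin θ₂ = 5.920·sin 5.3°/1.397 = 5.920·0.0924/1.397 = 0.3914.
θ₂ = sin⁻¹(0.3914) = 23.04° (from vertical).
From the interface: 90° − 23.04° = 66.96°.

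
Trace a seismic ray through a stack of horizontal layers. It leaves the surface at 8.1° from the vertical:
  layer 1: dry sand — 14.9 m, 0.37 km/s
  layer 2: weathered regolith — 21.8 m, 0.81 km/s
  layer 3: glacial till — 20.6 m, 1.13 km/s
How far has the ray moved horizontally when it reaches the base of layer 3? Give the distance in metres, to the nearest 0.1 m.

p = sin θ₁/V₁ = sin 8.1°/0.37 = 3.8081e-01 s/km is conserved through the stack.
Layer 1: θ = 8.10°; offset = 14.9·tan 8.10° = 2.121 m.
Layer 2: sin θ = p·0.81 = 0.3085 → θ = 17.97°; offset = 21.8·tan 17.97° = 7.069 m.
Layer 3: sin θ = p·1.13 = 0.4303 → θ = 25.49°; offset = 20.6·tan 25.49° = 9.820 m.
Total horizontal offset = 19.010 m.

19.0 m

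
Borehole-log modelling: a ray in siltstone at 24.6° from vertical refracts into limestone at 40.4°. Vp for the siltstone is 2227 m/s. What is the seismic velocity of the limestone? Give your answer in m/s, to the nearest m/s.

sin 24.6° = 0.4163; sin 40.4° = 0.6481.
V₂ = V₁·(sin θ₂/sin θ₁) = 2227·(0.6481/0.4163) = 3467.28 m/s.

3467 m/s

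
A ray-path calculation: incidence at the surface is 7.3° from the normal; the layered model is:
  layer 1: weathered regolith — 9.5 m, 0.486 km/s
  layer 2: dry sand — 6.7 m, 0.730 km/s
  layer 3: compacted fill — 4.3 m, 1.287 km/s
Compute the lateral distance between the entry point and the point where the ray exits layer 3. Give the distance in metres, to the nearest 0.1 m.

4.1 m

Apply Snell's law at each interface; in layer i the horizontal offset is hᵢ·tan θᵢ.
Layer 1: θ = 7.30°; offset = 9.5·tan 7.30° = 1.217 m.
Layer 2: sin θ = 0.730·sin 7.3°/0.486 = 0.1909, θ = 11.00°; offset = 6.7·tan 11.00° = 1.303 m.
Layer 3: sin θ = 1.287·sin 7.3°/0.486 = 0.3365, θ = 19.66°; offset = 4.3·tan 19.66° = 1.536 m.
Total horizontal offset = 4.056 m.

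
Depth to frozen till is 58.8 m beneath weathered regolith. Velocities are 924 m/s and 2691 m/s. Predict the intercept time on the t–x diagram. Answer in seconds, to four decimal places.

tᵢ = 2h·√(V₂²−V₁²)/(V₁V₂).
√(V₂²−V₁²) = √(2691²−924²) = 2527.4 m/s.
tᵢ = 2·58.8·2527.4/(924·2691) = 0.11953 s.

0.1195 s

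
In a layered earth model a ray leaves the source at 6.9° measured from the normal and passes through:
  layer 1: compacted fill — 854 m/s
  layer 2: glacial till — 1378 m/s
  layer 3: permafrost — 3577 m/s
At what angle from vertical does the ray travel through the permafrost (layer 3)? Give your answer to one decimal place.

Snell's law across each interface conserves sin θ / V, so sin θ_3 = V_3·sin θ₁/V₁.
sin θ_3 = 3577 × sin 6.9° / 854 = 0.5032.
θ_3 = arcsin 0.5032 = 30.21°.

30.2°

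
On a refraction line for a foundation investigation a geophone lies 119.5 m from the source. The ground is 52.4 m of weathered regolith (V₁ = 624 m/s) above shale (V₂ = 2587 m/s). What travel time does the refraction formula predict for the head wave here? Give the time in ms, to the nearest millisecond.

t = x/V₂ + 2h·√(V₂²−V₁²)/(V₁V₂).
√(V₂²−V₁²) = √(2587²−624²) = 2510.6 m/s; delay term = 2·52.4·2510.6/(624·2587) = 0.16299 s.
t = 119.5/2587 + 0.16299 = 0.20918 s.

209 ms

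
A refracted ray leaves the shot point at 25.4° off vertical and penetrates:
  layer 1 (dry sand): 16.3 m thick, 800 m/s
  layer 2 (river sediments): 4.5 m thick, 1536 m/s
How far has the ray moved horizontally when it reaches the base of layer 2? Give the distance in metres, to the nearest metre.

Apply Snell's law at each interface; in layer i the horizontal offset is hᵢ·tan θᵢ.
Layer 1: θ = 25.40°; offset = 16.3·tan 25.40° = 7.740 m.
Layer 2: sin θ = 1536·sin 25.4°/800 = 0.8236, θ = 55.44°; offset = 4.5·tan 55.44° = 6.533 m.
Summing the layer offsets gives 14.273 m.

14 m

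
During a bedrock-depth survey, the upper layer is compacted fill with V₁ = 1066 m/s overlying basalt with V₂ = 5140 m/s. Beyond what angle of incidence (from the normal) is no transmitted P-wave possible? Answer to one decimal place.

12.0°

At critical incidence the refracted ray runs along the interface (θ₂ = 90°), so sin θ_c = V₁/V₂.
θ_c = arcsin(1066/5140) = arcsin 0.2074 = 11.97°.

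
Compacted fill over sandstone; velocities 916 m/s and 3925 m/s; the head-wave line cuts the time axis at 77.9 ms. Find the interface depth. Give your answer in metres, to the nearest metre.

h = tᵢ·V₁·V₂ / (2·√(V₂²−V₁²)).
√(V₂²−V₁²) = √(3925² − 916²) = 3816.6 m/s.
h = 0.0779 s × 916 × 3925 / (2 × 3816.6) = 36.69 m.

37 m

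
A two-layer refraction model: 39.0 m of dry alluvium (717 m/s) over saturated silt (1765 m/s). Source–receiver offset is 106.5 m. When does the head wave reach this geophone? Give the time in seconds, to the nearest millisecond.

θ_c = arcsin(V₁/V₂) = arcsin(717/1765) = 23.97°, cos θ_c = 0.9138.
Intercept time tᵢ = 2h cos θ_c / V₁ = 2·39.0·0.9138/717 = 0.09941 s.
t = x/V₂ + tᵢ = 106.5/1765 + 0.09941 = 0.15975 s.

0.160 s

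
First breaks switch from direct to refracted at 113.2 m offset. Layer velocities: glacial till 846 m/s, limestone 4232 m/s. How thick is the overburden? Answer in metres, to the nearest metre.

46 m

h = (x_cross/2)·√((V₂−V₁)/(V₂+V₁)).
(V₂−V₁)/(V₂+V₁) = (4232−846)/(4232+846) = 0.6668; √ = 0.8166.
h = (113.2/2)·0.8166 = 46.22 m.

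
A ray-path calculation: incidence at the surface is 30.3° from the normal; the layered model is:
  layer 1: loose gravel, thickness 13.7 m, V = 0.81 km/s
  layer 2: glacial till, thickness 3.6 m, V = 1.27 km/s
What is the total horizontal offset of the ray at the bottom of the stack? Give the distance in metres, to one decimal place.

12.7 m

Apply Snell's law at each interface; in layer i the horizontal offset is hᵢ·tan θᵢ.
Layer 1: θ = 30.30°; offset = 13.7·tan 30.30° = 8.006 m.
Layer 2: sin θ = 1.27·sin 30.3°/0.81 = 0.7910, θ = 52.28°; offset = 3.6·tan 52.28° = 4.655 m.
Total horizontal offset = 12.661 m.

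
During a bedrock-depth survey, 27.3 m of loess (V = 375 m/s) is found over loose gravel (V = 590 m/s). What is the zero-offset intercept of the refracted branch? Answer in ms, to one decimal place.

θ_c = arcsin(V₁/V₂) = arcsin(375/590) = 39.46°; cos θ_c = 0.7720.
tᵢ = 2h·cos θ_c / V₁ = 2·27.3·0.7720 / 375 = 0.11241 s.

112.4 ms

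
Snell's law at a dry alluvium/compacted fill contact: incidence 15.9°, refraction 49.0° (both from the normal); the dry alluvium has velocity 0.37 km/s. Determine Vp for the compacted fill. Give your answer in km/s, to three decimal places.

1.019 km/s

sin 15.9° = 0.2740; sin 49.0° = 0.7547.
V₂ = V₁·(sin θ₂/sin θ₁) = 0.37·(0.7547/0.2740) = 1.019 km/s.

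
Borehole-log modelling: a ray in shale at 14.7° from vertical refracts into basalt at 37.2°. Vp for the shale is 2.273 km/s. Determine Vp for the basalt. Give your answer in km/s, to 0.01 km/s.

sin 14.7° = 0.2538; sin 37.2° = 0.6046.
V₂ = V₁·(sin θ₂/sin θ₁) = 2.273·(0.6046/0.2538) = 5.42 km/s.

5.42 km/s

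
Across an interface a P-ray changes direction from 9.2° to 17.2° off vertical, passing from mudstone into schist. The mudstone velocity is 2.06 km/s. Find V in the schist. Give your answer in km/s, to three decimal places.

3.810 km/s

sin 9.2° = 0.1599; sin 17.2° = 0.2957.
V₂ = V₁·(sin θ₂/sin θ₁) = 2.06·(0.2957/0.1599) = 3.810 km/s.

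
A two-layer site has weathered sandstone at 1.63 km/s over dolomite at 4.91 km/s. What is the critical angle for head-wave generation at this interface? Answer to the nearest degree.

At critical incidence the refracted ray runs along the interface (θ₂ = 90°), so sin θ_c = V₁/V₂.
θ_c = arcsin(1.63/4.91) = arcsin 0.3320 = 19.39°.

19°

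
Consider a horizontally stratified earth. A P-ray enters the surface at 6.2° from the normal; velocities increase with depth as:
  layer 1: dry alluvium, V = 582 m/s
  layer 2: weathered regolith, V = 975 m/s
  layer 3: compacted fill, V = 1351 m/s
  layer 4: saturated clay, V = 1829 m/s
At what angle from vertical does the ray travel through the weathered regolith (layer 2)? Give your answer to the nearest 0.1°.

10.4°

Snell's law across each interface conserves sin θ / V, so sin θ_2 = V_2·sin θ₁/V₁.
sin θ_2 = 975 × sin 6.2° / 582 = 0.1809.
θ_2 = arcsin 0.1809 = 10.42°.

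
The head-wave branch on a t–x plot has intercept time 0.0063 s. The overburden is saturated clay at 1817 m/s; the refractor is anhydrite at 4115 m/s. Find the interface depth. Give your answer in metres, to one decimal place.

6.4 m

θ_c = arcsin(1817/4115) = 26.20°; cos θ_c = 0.8972.
tᵢ = 2h cos θ_c/V₁ ⇒ h = tᵢ·V₁/(2 cos θ_c) = 0.0063·1817/(2·0.8972) = 6.38 m.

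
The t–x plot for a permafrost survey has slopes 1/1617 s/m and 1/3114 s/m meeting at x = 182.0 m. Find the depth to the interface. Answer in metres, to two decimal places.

h = (x_cross/2)·√((V₂−V₁)/(V₂+V₁)).
(V₂−V₁)/(V₂+V₁) = (3114−1617)/(3114+1617) = 0.3164; √ = 0.5625.
h = (182.0/2)·0.5625 = 51.19 m.

51.19 m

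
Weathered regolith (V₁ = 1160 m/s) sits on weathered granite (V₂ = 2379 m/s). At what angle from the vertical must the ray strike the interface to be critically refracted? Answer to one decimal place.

29.2°

At critical incidence the refracted ray runs along the interface (θ₂ = 90°), so sin θ_c = V₁/V₂.
θ_c = arcsin(1160/2379) = arcsin 0.4876 = 29.18°.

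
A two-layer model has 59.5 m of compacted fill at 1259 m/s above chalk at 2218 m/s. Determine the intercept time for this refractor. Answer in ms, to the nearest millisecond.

78 ms

θ_c = arcsin(V₁/V₂) = arcsin(1259/2218) = 34.59°; cos θ_c = 0.8233.
tᵢ = 2h·cos θ_c / V₁ = 2·59.5·0.8233 / 1259 = 0.07782 s.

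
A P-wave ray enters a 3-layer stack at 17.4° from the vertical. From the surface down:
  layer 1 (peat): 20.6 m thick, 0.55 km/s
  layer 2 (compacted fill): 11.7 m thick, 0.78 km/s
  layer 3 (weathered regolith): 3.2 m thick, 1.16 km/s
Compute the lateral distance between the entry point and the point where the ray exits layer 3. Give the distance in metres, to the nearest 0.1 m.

14.5 m

Apply Snell's law at each interface; in layer i the horizontal offset is hᵢ·tan θᵢ.
Layer 1: θ = 17.40°; offset = 20.6·tan 17.40° = 6.456 m.
Layer 2: sin θ = 0.78·sin 17.4°/0.55 = 0.4241, θ = 25.09°; offset = 11.7·tan 25.09° = 5.479 m.
Layer 3: sin θ = 1.16·sin 17.4°/0.55 = 0.6307, θ = 39.10°; offset = 3.2·tan 39.10° = 2.601 m.
Summing the layer offsets gives 14.535 m.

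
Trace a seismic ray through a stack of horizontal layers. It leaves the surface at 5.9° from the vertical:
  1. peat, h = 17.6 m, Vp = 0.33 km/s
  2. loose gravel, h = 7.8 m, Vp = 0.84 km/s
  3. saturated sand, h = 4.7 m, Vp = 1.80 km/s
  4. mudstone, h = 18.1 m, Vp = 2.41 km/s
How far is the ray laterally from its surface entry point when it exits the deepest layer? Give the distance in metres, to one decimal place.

Ray parameter p = sin 5.9° / 0.33 km/s = 3.1149e-01 s/km.
Layer 1: θ = 5.90°; offset = 17.6·tan 5.90° = 1.819 m.
Layer 2: sin θ = p·0.84 = 0.2617 → θ = 15.17°; offset = 7.8·tan 15.17° = 2.115 m.
Layer 3: sin θ = p·1.80 = 0.5607 → θ = 34.10°; offset = 4.7·tan 34.10° = 3.183 m.
Layer 4: sin θ = p·2.41 = 0.7507 → θ = 48.65°; offset = 18.1·tan 48.65° = 20.567 m.
Σ offsets = 27.683 m.

27.7 m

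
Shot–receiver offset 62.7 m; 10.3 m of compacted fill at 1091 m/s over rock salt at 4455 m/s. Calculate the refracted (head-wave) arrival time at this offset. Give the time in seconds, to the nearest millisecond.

θ_c = arcsin(V₁/V₂) = arcsin(1091/4455) = 14.18°, cos θ_c = 0.9696.
Intercept time tᵢ = 2h cos θ_c / V₁ = 2·10.3·0.9696/1091 = 0.01831 s.
t = x/V₂ + tᵢ = 62.7/4455 + 0.01831 = 0.03238 s.

0.032 s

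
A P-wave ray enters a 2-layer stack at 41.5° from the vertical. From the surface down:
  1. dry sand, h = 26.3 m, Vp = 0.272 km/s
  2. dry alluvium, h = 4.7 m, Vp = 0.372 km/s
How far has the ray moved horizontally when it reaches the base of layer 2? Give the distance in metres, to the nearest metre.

Apply Snell's law at each interface; in layer i the horizontal offset is hᵢ·tan θᵢ.
Layer 1: θ = 41.50°; offset = 26.3·tan 41.50° = 23.268 m.
Layer 2: sin θ = 0.372·sin 41.5°/0.272 = 0.9062, θ = 64.99°; offset = 4.7·tan 64.99° = 10.074 m.
Summing the layer offsets gives 33.343 m.

33 m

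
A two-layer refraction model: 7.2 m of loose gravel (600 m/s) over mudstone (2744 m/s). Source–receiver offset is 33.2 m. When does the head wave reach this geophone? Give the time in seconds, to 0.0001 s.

θ_c = arcsin(V₁/V₂) = arcsin(600/2744) = 12.63°, cos θ_c = 0.9758.
Intercept time tᵢ = 2h cos θ_c / V₁ = 2·7.2·0.9758/600 = 0.02342 s.
t = x/V₂ + tᵢ = 33.2/2744 + 0.02342 = 0.03552 s.

0.0355 s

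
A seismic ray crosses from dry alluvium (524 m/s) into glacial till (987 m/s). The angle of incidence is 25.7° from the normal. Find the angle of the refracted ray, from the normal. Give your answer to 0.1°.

sin θ₁/V₁ = sin θ₂/V₂ ⇒ sin θ₂ = 987·sin 25.7°/524 = 987·0.4337/524 = 0.8168.
θ₂ = sin⁻¹(0.8168) = 54.77° (from vertical).

54.8°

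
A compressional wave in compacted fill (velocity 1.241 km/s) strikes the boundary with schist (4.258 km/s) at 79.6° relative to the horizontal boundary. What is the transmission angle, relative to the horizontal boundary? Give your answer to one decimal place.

51.7°

Convert to the normal: θ₁ = 90° − 79.6° = 10.4°.
sin θ₁/V₁ = sin θ₂/V₂ ⇒ sin θ₂ = 4.258·sin 10.4°/1.241 = 4.258·0.1805/1.241 = 0.6194.
θ₂ = arcsin 0.6194 = 38.27° from the normal.
From the interface: 90° − 38.27° = 51.73°.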